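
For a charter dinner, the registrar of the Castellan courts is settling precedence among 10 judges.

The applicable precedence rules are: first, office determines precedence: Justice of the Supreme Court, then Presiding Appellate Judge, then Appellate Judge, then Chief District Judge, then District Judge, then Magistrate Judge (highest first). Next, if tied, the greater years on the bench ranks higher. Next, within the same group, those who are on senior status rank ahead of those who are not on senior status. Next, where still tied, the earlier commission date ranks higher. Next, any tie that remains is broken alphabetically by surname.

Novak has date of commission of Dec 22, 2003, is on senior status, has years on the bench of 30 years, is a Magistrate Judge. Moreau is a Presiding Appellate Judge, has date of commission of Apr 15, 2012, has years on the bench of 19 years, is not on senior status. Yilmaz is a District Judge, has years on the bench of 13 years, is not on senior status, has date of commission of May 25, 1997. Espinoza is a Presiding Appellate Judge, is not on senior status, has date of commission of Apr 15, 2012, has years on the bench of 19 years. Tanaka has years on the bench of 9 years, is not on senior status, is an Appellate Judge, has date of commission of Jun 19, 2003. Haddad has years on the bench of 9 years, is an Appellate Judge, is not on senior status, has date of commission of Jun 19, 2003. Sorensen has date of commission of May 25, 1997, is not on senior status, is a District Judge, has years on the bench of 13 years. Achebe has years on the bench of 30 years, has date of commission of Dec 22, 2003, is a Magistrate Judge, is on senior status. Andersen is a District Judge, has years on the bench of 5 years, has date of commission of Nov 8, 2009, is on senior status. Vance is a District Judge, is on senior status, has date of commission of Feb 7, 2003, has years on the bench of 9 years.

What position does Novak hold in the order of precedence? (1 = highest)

10

By office: Espinoza and Moreau (Presiding Appellate Judge); then Haddad and Tanaka (Appellate Judge); then Sorensen, Yilmaz, Vance and Andersen (District Judge); then Achebe and Novak (Magistrate Judge).
Espinoza and Moreau both have years on the bench 19 years, so the next rule applies.
Espinoza and Moreau are each not on senior status, so the next rule applies.
Espinoza and Moreau both have date of commission Apr 15, 2012, so the next rule applies.
Among Espinoza and Moreau, alphabetically by surname: Espinoza before Moreau.
Haddad and Tanaka both have years on the bench 9 years, so the next rule applies.
Haddad and Tanaka are each not on senior status, so the next rule applies.
Haddad and Tanaka both have date of commission Jun 19, 2003, so the next rule applies.
Among Haddad and Tanaka, alphabetically by surname: Haddad before Tanaka.
Among Sorensen, Yilmaz, Vance and Andersen, by years on the bench (higher first): Sorensen and Yilmaz (13 years) before Vance (9 years) before Andersen (5 years).
Sorensen and Yilmaz are each not on senior status, so the next rule applies.
Sorensen and Yilmaz both have date of commission May 25, 1997, so the next rule applies.
Among Sorensen and Yilmaz, alphabetically by surname: Sorensen before Yilmaz.
Achebe and Novak both have years on the bench 30 years, so the next rule applies.
Achebe and Novak are each on senior status, so the next rule applies.
Achebe and Novak both have date of commission Dec 22, 2003, so the next rule applies.
Among Achebe and Novak, alphabetically by surname: Achebe before Novak.
Order: Espinoza, Moreau, Haddad, Tanaka, Sorensen, Yilmaz, Vance, Andersen, Achebe, Novak. So position 10.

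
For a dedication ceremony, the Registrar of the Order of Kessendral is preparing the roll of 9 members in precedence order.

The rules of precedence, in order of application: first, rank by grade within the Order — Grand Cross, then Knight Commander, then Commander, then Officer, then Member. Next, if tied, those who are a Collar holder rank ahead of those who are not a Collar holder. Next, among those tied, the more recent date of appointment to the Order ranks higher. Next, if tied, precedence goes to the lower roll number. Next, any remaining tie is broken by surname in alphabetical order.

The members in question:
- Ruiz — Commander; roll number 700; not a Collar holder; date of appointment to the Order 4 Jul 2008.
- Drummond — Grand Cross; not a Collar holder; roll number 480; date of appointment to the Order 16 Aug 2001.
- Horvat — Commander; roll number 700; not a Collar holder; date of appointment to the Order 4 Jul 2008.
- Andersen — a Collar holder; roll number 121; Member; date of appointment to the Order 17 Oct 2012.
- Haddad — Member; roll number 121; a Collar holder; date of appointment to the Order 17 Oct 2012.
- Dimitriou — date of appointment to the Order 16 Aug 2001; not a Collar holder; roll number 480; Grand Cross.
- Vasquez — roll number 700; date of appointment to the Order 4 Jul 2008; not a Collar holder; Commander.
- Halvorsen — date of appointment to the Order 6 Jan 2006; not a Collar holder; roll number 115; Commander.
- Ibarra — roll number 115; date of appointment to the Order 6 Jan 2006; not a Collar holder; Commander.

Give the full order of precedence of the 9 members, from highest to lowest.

Dimitriou, Drummond, Horvat, Ruiz, Vasquez, Halvorsen, Ibarra, Andersen, Haddad

By grade within the Order: Dimitriou and Drummond (Grand Cross); then Horvat, Ruiz, Vasquez, Halvorsen and Ibarra (Commander); then Andersen and Haddad (Member).
Dimitriou and Drummond are each not a Collar holder, so the next rule applies.
Dimitriou and Drummond both have date of appointment to the Order 16 Aug 2001, so the next rule applies.
Dimitriou and Drummond both have roll number 480, so the next rule applies.
Among Dimitriou and Drummond, alphabetically by surname: Dimitriou before Drummond.
Horvat, Ruiz, Vasquez, Halvorsen and Ibarra are each not a Collar holder, so the next rule applies.
Among Horvat, Ruiz, Vasquez, Halvorsen and Ibarra, by date of appointment to the Order (later first): Horvat, Ruiz and Vasquez (4 Jul 2008) before Halvorsen and Ibarra (6 Jan 2006).
Horvat, Ruiz and Vasquez all have roll number 700, so the next rule applies.
Among Horvat, Ruiz and Vasquez, alphabetically by surname: Horvat before Ruiz before Vasquez.
Halvorsen and Ibarra both have roll number 115, so the next rule applies.
Among Halvorsen and Ibarra, alphabetically by surname: Halvorsen before Ibarra.
Andersen and Haddad are each a Collar holder, so the next rule applies.
Andersen and Haddad both have date of appointment to the Order 17 Oct 2012, so the next rule applies.
Andersen and Haddad both have roll number 121, so the next rule applies.
Among Andersen and Haddad, alphabetically by surname: Andersen before Haddad.
Full order: Dimitriou, Drummond, Horvat, Ruiz, Vasquez, Halvorsen, Ibarra, Andersen, Haddad.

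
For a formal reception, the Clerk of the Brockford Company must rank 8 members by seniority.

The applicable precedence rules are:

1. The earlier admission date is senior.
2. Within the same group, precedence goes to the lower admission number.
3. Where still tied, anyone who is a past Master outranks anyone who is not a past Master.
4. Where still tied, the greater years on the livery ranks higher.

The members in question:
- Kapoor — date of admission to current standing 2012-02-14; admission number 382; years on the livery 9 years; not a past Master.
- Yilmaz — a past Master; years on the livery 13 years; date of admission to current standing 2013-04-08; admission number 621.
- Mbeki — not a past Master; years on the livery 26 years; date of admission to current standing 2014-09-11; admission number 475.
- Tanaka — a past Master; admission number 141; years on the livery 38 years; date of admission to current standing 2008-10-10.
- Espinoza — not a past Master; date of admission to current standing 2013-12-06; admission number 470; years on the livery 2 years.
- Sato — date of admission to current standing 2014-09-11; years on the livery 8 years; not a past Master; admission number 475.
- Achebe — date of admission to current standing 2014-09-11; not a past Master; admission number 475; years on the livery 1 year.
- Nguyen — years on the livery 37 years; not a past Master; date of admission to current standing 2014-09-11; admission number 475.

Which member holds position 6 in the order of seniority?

By date of admission to current standing (earlier first): Tanaka (2008-10-10); then Kapoor (2012-02-14); then Yilmaz (2013-04-08); then Espinoza (2013-12-06); then Nguyen, Mbeki, Sato and Achebe (each 2014-09-11).
Nguyen, Mbeki, Sato and Achebe all have admission number 475, so the next rule applies.
Nguyen, Mbeki, Sato and Achebe are each not a past Master, so the next rule applies.
Among Nguyen, Mbeki, Sato and Achebe, by years on the livery (higher first): Nguyen (37 years) before Mbeki (26 years) before Sato (8 years) before Achebe (1 year).
Order: Tanaka, Kapoor, Yilmaz, Espinoza, Nguyen, Mbeki, Sato, Achebe.

Mbeki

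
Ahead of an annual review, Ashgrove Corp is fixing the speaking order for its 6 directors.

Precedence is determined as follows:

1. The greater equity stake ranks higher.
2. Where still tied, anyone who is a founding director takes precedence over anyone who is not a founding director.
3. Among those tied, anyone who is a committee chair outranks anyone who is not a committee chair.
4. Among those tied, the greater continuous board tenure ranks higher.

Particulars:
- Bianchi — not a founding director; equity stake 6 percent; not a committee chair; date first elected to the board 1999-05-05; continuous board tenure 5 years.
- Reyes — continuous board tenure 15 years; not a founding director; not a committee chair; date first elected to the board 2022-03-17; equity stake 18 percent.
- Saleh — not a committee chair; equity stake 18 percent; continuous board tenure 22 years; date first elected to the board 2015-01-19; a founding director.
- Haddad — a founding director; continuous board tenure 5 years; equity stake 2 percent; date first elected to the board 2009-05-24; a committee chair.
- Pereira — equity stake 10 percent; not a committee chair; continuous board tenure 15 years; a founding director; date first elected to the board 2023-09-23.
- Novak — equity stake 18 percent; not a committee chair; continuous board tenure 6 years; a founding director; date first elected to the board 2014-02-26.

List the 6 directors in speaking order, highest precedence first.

Saleh, Novak, Reyes, Pereira, Bianchi, Haddad

By equity stake (higher first): Saleh, Novak and Reyes (each 18 percent); then Pereira (10 percent); then Bianchi (6 percent); then Haddad (2 percent).
Among Saleh, Novak and Reyes, a founding director before not a founding director: Saleh and Novak (a founding director) before Reyes (not a founding director).
Saleh and Novak are each not a committee chair, so the next rule applies.
Among Saleh and Novak, by continuous board tenure (higher first): Saleh (22 years) before Novak (6 years).
Full order: Saleh, Novak, Reyes, Pereira, Bianchi, Haddad.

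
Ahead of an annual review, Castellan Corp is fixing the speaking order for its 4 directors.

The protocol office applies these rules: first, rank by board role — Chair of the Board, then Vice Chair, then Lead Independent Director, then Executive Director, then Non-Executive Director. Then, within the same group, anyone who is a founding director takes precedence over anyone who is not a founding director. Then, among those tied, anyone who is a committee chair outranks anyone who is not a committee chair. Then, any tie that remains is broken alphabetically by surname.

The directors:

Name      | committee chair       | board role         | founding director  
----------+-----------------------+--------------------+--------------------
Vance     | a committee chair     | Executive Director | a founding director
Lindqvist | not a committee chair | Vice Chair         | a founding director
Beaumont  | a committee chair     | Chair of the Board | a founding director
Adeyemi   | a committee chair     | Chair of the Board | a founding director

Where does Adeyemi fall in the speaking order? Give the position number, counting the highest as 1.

By board role: Adeyemi and Beaumont (Chair of the Board); then Lindqvist (Vice Chair); then Vance (Executive Director).
Adeyemi and Beaumont are each a founding director, so the next rule applies.
Adeyemi and Beaumont are each a committee chair, so the next rule applies.
Among Adeyemi and Beaumont, alphabetically by surname: Adeyemi before Beaumont.
Order: Adeyemi, Beaumont, Lindqvist, Vance. So position 1.

1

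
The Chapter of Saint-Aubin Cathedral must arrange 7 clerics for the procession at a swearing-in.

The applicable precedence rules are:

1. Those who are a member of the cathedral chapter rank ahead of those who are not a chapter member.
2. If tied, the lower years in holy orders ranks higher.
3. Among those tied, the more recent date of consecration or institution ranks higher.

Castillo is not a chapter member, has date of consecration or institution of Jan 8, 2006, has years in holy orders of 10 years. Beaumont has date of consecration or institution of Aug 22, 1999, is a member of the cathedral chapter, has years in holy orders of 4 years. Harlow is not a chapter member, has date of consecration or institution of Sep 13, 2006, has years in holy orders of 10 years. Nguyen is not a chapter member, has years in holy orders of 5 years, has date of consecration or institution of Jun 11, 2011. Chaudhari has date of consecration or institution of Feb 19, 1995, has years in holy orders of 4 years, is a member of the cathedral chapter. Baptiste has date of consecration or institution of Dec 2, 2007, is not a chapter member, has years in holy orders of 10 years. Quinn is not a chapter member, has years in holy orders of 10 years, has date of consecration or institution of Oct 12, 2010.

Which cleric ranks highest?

By the first rule: Beaumont and Chaudhari (both a member of the cathedral chapter); then Nguyen, Quinn, Baptiste, Harlow and Castillo (each not a chapter member).
Beaumont and Chaudhari both have years in holy orders 4 years, so the next rule applies.
Among Beaumont and Chaudhari, by date of consecration or institution (later first): Beaumont (Aug 22, 1999) before Chaudhari (Feb 19, 1995).
Among Nguyen, Quinn, Baptiste, Harlow and Castillo, by years in holy orders (lower first): Nguyen (5 years) before Quinn, Baptiste, Harlow and Castillo (10 years).
Among Quinn, Baptiste, Harlow and Castillo, by date of consecration or institution (later first): Quinn (Oct 12, 2010) before Baptiste (Dec 2, 2007) before Harlow (Sep 13, 2006) before Castillo (Jan 8, 2006).
Order: Beaumont, Chaudhari, Nguyen, Quinn, Baptiste, Harlow, Castillo.

Beaumont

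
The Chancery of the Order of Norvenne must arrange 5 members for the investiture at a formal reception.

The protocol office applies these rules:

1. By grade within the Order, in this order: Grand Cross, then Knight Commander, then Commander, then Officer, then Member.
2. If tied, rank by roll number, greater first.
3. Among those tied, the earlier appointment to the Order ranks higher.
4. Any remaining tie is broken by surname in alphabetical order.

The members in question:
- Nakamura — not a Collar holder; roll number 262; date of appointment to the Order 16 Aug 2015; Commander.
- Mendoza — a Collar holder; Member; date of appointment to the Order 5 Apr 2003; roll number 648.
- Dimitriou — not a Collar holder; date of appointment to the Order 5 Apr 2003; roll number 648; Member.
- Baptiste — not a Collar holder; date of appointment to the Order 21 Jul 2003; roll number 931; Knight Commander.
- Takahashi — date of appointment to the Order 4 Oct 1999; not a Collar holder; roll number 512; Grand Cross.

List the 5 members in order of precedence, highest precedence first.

By grade within the Order: Takahashi (Grand Cross); then Baptiste (Knight Commander); then Nakamura (Commander); then Dimitriou and Mendoza (Member).
Dimitriou and Mendoza both have roll number 648, so the next rule applies.
Dimitriou and Mendoza both have date of appointment to the Order 5 Apr 2003, so the next rule applies.
Among Dimitriou and Mendoza, alphabetically by surname: Dimitriou before Mendoza.
Full order: Takahashi, Baptiste, Nakamura, Dimitriou, Mendoza.

Takahashi, Baptiste, Nakamura, Dimitriou, Mendoza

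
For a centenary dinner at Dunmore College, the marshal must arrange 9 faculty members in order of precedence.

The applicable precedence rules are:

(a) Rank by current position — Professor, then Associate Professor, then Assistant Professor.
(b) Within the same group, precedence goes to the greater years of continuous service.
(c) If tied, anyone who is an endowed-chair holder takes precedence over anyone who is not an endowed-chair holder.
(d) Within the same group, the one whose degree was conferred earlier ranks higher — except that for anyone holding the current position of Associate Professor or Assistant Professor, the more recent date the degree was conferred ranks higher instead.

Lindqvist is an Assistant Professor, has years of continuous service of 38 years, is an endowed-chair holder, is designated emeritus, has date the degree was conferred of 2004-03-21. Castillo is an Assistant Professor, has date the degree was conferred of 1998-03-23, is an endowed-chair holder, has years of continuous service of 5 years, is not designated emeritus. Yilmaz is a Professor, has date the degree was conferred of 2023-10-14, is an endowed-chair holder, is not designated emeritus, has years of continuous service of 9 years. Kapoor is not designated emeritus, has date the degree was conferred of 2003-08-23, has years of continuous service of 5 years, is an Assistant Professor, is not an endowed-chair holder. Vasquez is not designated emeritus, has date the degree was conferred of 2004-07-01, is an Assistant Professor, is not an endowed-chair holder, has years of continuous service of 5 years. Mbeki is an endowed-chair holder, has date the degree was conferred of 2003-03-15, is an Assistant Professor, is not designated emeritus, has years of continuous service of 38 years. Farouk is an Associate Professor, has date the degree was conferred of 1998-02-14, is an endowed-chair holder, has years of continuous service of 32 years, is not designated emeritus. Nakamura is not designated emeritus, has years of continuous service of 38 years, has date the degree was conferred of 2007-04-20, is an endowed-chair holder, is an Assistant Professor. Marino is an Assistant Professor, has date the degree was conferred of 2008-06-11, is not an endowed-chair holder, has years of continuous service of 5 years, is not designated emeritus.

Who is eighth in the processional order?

Vasquez

By current position: Yilmaz (Professor); then Farouk (Associate Professor); then Nakamura, Lindqvist, Mbeki, Castillo, Marino, Vasquez and Kapoor (Assistant Professor).
Among Nakamura, Lindqvist, Mbeki, Castillo, Marino, Vasquez and Kapoor, by years of continuous service (higher first): Nakamura, Lindqvist and Mbeki (38 years) before Castillo, Marino, Vasquez and Kapoor (5 years).
Nakamura, Lindqvist and Mbeki are each an endowed-chair holder, so the next rule applies.
Among Nakamura, Lindqvist and Mbeki, by date the degree was conferred (later first) (reversed rule for this group): Nakamura (2007-04-20) before Lindqvist (2004-03-21) before Mbeki (2003-03-15).
Among Castillo, Marino, Vasquez and Kapoor, an endowed-chair holder before not an endowed-chair holder: Castillo (an endowed-chair holder) before Marino, Vasquez and Kapoor (not an endowed-chair holder).
Among Marino, Vasquez and Kapoor, by date the degree was conferred (later first) (reversed rule for this group): Marino (2008-06-11) before Vasquez (2004-07-01) before Kapoor (2003-08-23).
Order: Yilmaz, Farouk, Nakamura, Lindqvist, Mbeki, Castillo, Marino, Vasquez, Kapoor.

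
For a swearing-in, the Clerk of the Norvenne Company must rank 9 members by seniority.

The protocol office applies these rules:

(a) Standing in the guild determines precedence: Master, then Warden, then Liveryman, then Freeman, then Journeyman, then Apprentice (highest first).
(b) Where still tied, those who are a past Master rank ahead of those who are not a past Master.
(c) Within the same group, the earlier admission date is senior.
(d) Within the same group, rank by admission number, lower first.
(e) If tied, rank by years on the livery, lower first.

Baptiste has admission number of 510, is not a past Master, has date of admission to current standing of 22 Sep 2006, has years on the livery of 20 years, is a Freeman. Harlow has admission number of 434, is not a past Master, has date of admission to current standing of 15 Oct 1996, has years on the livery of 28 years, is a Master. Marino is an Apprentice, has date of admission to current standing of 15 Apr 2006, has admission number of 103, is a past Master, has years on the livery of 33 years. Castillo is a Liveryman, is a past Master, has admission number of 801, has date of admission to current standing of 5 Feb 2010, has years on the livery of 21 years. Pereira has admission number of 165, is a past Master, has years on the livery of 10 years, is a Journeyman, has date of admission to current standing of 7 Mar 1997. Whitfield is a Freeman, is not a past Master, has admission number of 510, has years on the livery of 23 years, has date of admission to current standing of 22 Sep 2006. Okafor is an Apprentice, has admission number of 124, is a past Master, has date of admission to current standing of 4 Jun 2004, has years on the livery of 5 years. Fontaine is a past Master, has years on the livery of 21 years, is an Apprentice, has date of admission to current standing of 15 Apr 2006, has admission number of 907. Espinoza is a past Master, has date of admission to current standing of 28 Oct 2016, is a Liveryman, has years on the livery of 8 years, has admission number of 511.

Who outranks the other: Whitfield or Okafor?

Whitfield

By standing in the guild: Harlow (Master); then Castillo and Espinoza (Liveryman); then Baptiste and Whitfield (Freeman); then Pereira (Journeyman); then Okafor, Marino and Fontaine (Apprentice).
Castillo and Espinoza are each a past Master, so the next rule applies.
Among Castillo and Espinoza, by date of admission to current standing (earlier first): Castillo (5 Feb 2010) before Espinoza (28 Oct 2016).
Baptiste and Whitfield are each not a past Master, so the next rule applies.
Baptiste and Whitfield both have date of admission to current standing 22 Sep 2006, so the next rule applies.
Baptiste and Whitfield both have admission number 510, so the next rule applies.
Among Baptiste and Whitfield, by years on the livery (lower first): Baptiste (20 years) before Whitfield (23 years).
Okafor, Marino and Fontaine are each a past Master, so the next rule applies.
Among Okafor, Marino and Fontaine, by date of admission to current standing (earlier first): Okafor (4 Jun 2004) before Marino and Fontaine (15 Apr 2006).
Among Marino and Fontaine, by admission number (lower first): Marino (103) before Fontaine (907).
So Whitfield takes precedence.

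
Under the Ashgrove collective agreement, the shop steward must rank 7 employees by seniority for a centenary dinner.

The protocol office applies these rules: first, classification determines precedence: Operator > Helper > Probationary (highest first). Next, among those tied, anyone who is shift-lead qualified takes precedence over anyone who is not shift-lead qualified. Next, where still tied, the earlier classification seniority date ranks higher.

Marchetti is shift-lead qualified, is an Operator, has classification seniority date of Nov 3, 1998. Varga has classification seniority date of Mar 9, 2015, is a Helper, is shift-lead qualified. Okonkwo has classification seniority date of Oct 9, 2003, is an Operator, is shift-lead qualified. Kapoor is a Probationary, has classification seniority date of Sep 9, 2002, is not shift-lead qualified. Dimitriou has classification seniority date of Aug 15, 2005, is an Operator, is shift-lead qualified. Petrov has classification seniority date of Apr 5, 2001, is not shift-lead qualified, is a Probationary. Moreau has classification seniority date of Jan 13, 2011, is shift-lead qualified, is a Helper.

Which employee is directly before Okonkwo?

Marchetti

By classification: Marchetti, Okonkwo and Dimitriou (Operator); then Moreau and Varga (Helper); then Petrov and Kapoor (Probationary).
Marchetti, Okonkwo and Dimitriou are each shift-lead qualified, so the next rule applies.
Among Marchetti, Okonkwo and Dimitriou, by classification seniority date (earlier first): Marchetti (Nov 3, 1998) before Okonkwo (Oct 9, 2003) before Dimitriou (Aug 15, 2005).
Moreau and Varga are each shift-lead qualified, so the next rule applies.
Among Moreau and Varga, by classification seniority date (earlier first): Moreau (Jan 13, 2011) before Varga (Mar 9, 2015).
Petrov and Kapoor are each not shift-lead qualified, so the next rule applies.
Among Petrov and Kapoor, by classification seniority date (earlier first): Petrov (Apr 5, 2001) before Kapoor (Sep 9, 2002).
Order: Marchetti, Okonkwo, Dimitriou, Moreau, Varga, Petrov, Kapoor.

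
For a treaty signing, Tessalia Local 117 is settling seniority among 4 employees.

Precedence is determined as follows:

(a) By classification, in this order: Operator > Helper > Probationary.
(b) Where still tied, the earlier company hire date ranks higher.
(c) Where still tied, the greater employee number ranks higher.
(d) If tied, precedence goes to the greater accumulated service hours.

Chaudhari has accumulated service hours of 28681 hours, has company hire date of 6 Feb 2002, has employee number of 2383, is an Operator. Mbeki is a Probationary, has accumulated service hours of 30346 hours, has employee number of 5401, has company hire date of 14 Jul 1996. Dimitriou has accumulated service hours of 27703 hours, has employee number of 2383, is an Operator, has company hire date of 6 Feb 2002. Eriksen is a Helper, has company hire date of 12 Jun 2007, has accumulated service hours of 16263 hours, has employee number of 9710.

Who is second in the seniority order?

Dimitriou

By classification: Chaudhari and Dimitriou (Operator); then Eriksen (Helper); then Mbeki (Probationary).
Chaudhari and Dimitriou both have company hire date 6 Feb 2002, so the next rule applies.
Chaudhari and Dimitriou both have employee number 2383, so the next rule applies.
Among Chaudhari and Dimitriou, by accumulated service hours (higher first): Chaudhari (28681 hours) before Dimitriou (27703 hours).
Order: Chaudhari, Dimitriou, Eriksen, Mbeki.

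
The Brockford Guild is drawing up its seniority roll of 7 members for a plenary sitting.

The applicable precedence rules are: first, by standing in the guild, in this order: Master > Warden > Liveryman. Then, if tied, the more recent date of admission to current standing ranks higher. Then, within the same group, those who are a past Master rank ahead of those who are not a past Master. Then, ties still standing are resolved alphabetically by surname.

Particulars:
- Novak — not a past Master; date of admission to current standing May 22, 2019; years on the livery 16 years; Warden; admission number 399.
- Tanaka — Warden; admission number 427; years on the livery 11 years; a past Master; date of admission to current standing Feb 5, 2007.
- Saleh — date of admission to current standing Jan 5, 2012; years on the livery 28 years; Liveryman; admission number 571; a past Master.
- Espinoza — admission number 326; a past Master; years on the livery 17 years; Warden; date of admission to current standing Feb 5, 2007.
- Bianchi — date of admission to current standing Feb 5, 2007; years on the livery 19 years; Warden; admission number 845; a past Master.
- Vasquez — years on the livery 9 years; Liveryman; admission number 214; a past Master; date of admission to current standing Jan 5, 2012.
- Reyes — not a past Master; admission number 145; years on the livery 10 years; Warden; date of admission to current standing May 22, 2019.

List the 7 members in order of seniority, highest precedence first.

By standing in the guild: Novak, Reyes, Bianchi, Espinoza and Tanaka (Warden); then Saleh and Vasquez (Liveryman).
Among Novak, Reyes, Bianchi, Espinoza and Tanaka, by date of admission to current standing (later first): Novak and Reyes (May 22, 2019) before Bianchi, Espinoza and Tanaka (Feb 5, 2007).
Novak and Reyes are each not a past Master, so the next rule applies.
Among Novak and Reyes, alphabetically by surname: Novak before Reyes.
Bianchi, Espinoza and Tanaka are each a past Master, so the next rule applies.
Among Bianchi, Espinoza and Tanaka, alphabetically by surname: Bianchi before Espinoza before Tanaka.
Saleh and Vasquez both have date of admission to current standing Jan 5, 2012, so the next rule applies.
Saleh and Vasquez are each a past Master, so the next rule applies.
Among Saleh and Vasquez, alphabetically by surname: Saleh before Vasquez.
Full order: Novak, Reyes, Bianchi, Espinoza, Tanaka, Saleh, Vasquez.

Novak, Reyes, Bianchi, Espinoza, Tanaka, Saleh, Vasquez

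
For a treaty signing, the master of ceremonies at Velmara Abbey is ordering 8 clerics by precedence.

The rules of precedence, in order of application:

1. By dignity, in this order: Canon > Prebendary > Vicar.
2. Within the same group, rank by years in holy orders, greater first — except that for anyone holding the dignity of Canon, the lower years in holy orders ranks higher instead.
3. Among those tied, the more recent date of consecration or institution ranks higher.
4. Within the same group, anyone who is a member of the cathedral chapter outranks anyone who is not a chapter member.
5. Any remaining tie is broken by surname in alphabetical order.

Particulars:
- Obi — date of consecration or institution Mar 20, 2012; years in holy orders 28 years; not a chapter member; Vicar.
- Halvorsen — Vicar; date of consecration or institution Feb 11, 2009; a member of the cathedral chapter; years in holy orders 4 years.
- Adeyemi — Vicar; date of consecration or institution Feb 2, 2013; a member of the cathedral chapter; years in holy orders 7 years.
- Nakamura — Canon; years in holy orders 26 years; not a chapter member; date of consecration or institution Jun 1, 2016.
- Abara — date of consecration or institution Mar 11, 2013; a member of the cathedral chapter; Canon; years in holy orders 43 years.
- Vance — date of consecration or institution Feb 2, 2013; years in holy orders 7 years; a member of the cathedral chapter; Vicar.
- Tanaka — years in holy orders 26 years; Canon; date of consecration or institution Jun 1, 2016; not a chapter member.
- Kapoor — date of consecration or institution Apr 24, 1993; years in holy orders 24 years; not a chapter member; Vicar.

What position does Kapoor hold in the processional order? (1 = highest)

By dignity: Nakamura, Tanaka and Abara (Canon); then Obi, Kapoor, Adeyemi, Vance and Halvorsen (Vicar).
Among Nakamura, Tanaka and Abara, by years in holy orders (lower first) (reversed rule for this group): Nakamura and Tanaka (26 years) before Abara (43 years).
Nakamura and Tanaka both have date of consecration or institution Jun 1, 2016, so the next rule applies.
Nakamura and Tanaka are each not a chapter member, so the next rule applies.
Among Nakamura and Tanaka, alphabetically by surname: Nakamura before Tanaka.
Among Obi, Kapoor, Adeyemi, Vance and Halvorsen, by years in holy orders (higher first): Obi (28 years) before Kapoor (24 years) before Adeyemi and Vance (7 years) before Halvorsen (4 years).
Adeyemi and Vance both have date of consecration or institution Feb 2, 2013, so the next rule applies.
Adeyemi and Vance are each a member of the cathedral chapter, so the next rule applies.
Among Adeyemi and Vance, alphabetically by surname: Adeyemi before Vance.
Order: Nakamura, Tanaka, Abara, Obi, Kapoor, Adeyemi, Vance, Halvorsen. So position 5.

5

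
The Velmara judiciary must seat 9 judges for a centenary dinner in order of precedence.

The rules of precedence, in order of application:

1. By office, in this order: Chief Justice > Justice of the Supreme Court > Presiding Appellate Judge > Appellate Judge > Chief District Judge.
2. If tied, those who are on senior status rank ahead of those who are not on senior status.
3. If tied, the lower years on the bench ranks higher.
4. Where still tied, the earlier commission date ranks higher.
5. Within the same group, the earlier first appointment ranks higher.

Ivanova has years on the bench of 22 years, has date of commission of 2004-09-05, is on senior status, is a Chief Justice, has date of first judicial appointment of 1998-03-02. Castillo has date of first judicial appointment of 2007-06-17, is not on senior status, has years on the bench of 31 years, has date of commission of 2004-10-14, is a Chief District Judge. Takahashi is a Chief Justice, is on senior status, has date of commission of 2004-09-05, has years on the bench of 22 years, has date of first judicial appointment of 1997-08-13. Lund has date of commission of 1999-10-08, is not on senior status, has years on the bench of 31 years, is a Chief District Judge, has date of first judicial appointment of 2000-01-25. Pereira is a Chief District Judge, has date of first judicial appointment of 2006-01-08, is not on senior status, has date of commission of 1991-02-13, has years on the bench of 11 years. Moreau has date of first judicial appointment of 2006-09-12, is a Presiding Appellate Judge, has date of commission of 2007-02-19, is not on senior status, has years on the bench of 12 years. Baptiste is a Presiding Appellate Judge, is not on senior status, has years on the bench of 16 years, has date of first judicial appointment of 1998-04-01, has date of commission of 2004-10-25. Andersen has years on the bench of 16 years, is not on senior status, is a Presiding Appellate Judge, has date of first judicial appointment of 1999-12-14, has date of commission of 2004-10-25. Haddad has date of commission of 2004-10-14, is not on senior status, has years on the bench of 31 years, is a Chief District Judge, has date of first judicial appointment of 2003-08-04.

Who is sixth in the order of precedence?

By office: Takahashi and Ivanova (Chief Justice); then Moreau, Baptiste and Andersen (Presiding Appellate Judge); then Pereira, Lund, Haddad and Castillo (Chief District Judge).
Takahashi and Ivanova are each on senior status, so the next rule applies.
Takahashi and Ivanova both have years on the bench 22 years, so the next rule applies.
Takahashi and Ivanova both have date of commission 2004-09-05, so the next rule applies.
Among Takahashi and Ivanova, by date of first judicial appointment (earlier first): Takahashi (1997-08-13) before Ivanova (1998-03-02).
Moreau, Baptiste and Andersen are each not on senior status, so the next rule applies.
Among Moreau, Baptiste and Andersen, by years on the bench (lower first): Moreau (12 years) before Baptiste and Andersen (16 years).
Baptiste and Andersen both have date of commission 2004-10-25, so the next rule applies.
Among Baptiste and Andersen, by date of first judicial appointment (earlier first): Baptiste (1998-04-01) before Andersen (1999-12-14).
Pereira, Lund, Haddad and Castillo are each not on senior status, so the next rule applies.
Among Pereira, Lund, Haddad and Castillo, by years on the bench (lower first): Pereira (11 years) before Lund, Haddad and Castillo (31 years).
Among Lund, Haddad and Castillo, by date of commission (earlier first): Lund (1999-10-08) before Haddad and Castillo (2004-10-14).
Among Haddad and Castillo, by date of first judicial appointment (earlier first): Haddad (2003-08-04) before Castillo (2007-06-17).
Order: Takahashi, Ivanova, Moreau, Baptiste, Andersen, Pereira, Lund, Haddad, Castillo.

Pereira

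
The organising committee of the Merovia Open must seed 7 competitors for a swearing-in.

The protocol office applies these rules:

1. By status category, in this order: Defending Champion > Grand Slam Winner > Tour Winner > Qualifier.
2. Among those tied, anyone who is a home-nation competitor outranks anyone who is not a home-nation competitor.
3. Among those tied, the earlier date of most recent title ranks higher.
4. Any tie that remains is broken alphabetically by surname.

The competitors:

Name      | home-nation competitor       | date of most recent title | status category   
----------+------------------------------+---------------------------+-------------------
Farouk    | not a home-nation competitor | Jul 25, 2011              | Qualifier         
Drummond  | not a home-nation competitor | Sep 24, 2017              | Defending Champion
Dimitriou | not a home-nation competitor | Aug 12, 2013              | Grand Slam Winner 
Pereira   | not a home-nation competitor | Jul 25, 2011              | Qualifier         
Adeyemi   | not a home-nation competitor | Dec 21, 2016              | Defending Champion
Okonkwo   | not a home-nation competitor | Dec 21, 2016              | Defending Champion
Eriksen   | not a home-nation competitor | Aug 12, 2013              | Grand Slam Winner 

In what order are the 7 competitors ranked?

Adeyemi, Okonkwo, Drummond, Dimitriou, Eriksen, Farouk, Pereira

By status category: Adeyemi, Okonkwo and Drummond (Defending Champion); then Dimitriou and Eriksen (Grand Slam Winner); then Farouk and Pereira (Qualifier).
Adeyemi, Okonkwo and Drummond are each not a home-nation competitor, so the next rule applies.
Among Adeyemi, Okonkwo and Drummond, by date of most recent title (earlier first): Adeyemi and Okonkwo (Dec 21, 2016) before Drummond (Sep 24, 2017).
Among Adeyemi and Okonkwo, alphabetically by surname: Adeyemi before Okonkwo.
Dimitriou and Eriksen are each not a home-nation competitor, so the next rule applies.
Dimitriou and Eriksen both have date of most recent title Aug 12, 2013, so the next rule applies.
Among Dimitriou and Eriksen, alphabetically by surname: Dimitriou before Eriksen.
Farouk and Pereira are each not a home-nation competitor, so the next rule applies.
Farouk and Pereira both have date of most recent title Jul 25, 2011, so the next rule applies.
Among Farouk and Pereira, alphabetically by surname: Farouk before Pereira.
Full order: Adeyemi, Okonkwo, Drummond, Dimitriou, Eriksen, Farouk, Pereira.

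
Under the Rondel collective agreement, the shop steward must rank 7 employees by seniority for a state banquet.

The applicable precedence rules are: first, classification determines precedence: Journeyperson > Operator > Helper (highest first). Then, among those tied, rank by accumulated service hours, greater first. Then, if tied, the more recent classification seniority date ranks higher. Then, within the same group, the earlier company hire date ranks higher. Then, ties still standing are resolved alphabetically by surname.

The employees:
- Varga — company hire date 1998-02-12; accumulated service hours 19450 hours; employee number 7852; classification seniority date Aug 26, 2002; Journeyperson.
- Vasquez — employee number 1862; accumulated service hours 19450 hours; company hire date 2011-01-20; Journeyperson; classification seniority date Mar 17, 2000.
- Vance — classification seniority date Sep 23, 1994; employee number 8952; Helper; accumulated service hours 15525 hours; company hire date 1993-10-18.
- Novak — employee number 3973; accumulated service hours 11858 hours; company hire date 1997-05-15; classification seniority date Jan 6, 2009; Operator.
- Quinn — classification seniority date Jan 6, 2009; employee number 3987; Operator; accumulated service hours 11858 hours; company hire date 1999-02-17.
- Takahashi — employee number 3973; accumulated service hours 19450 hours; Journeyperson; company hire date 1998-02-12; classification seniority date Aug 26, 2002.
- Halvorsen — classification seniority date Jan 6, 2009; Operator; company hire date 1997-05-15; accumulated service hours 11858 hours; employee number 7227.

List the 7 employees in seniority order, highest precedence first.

Takahashi, Varga, Vasquez, Halvorsen, Novak, Quinn, Vance

By classification: Takahashi, Varga and Vasquez (Journeyperson); then Halvorsen, Novak and Quinn (Operator); then Vance (Helper).
Takahashi, Varga and Vasquez all have accumulated service hours 19450 hours, so the next rule applies.
Among Takahashi, Varga and Vasquez, by classification seniority date (later first): Takahashi and Varga (Aug 26, 2002) before Vasquez (Mar 17, 2000).
Takahashi and Varga both have company hire date 1998-02-12, so the next rule applies.
Among Takahashi and Varga, alphabetically by surname: Takahashi before Varga.
Halvorsen, Novak and Quinn all have accumulated service hours 11858 hours, so the next rule applies.
Halvorsen, Novak and Quinn all have classification seniority date Jan 6, 2009, so the next rule applies.
Among Halvorsen, Novak and Quinn, by company hire date (earlier first): Halvorsen and Novak (1997-05-15) before Quinn (1999-02-17).
Among Halvorsen and Novak, alphabetically by surname: Halvorsen before Novak.
Full order: Takahashi, Varga, Vasquez, Halvorsen, Novak, Quinn, Vance.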